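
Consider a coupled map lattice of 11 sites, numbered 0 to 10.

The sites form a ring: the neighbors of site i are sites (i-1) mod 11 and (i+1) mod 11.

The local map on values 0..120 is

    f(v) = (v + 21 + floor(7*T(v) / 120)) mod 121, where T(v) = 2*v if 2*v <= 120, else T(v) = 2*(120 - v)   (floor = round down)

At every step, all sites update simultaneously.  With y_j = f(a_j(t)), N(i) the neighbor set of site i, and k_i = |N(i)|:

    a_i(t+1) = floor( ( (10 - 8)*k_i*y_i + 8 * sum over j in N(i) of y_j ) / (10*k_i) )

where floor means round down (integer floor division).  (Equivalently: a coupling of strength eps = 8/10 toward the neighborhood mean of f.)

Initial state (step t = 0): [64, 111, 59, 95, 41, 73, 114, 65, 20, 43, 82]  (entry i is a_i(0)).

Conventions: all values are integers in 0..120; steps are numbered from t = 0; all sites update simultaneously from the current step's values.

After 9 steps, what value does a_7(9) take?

Answer: a_7(9) = 60

Derivation:
t=0: [64, 111, 59, 95, 41, 73, 114, 65, 20, 43, 82]
t=1: [65, 73, 69, 84, 100, 51, 79, 41, 73, 73, 85]
t=2: [102, 94, 102, 60, 74, 57, 78, 94, 85, 103, 98]
t=3: [48, 26, 83, 59, 88, 98, 101, 108, 70, 44, 3]
t=4: [44, 82, 76, 105, 56, 46, 4, 41, 50, 62, 62]
t=5: [92, 90, 65, 75, 47, 57, 60, 53, 77, 83, 81]
t=6: [111, 106, 104, 86, 88, 81, 83, 92, 95, 105, 110]
t=7: [9, 8, 47, 68, 108, 109, 110, 113, 72, 52, 9]
t=8: [30, 47, 64, 51, 43, 10, 11, 46, 56, 67, 50]
t=9: [70, 72, 78, 79, 57, 47, 48, 60, 83, 82, 74]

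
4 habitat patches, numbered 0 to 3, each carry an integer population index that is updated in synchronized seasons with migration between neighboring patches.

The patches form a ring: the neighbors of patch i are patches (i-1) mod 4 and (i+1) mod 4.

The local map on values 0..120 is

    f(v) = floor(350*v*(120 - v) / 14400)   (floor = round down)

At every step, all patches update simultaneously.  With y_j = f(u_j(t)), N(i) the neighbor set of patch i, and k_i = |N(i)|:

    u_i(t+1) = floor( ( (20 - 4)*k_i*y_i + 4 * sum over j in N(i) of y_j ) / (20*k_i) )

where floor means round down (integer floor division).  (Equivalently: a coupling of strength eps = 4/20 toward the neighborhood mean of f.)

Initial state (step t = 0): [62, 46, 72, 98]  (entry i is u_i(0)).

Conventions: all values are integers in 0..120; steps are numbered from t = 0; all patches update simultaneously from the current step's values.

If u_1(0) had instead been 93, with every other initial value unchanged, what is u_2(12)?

Simulating step by step:
t=0: [62, 93, 72, 98]
t=1: [80, 65, 78, 58]
t=2: [78, 84, 80, 85]
t=3: [77, 74, 76, 73]
t=4: [80, 81, 81, 82]
t=5: [76, 76, 75, 75]
t=6: [81, 81, 81, 81]
t=7: [76, 76, 76, 76]
t=8: [81, 81, 81, 81]
t=9: [76, 76, 76, 76]
t=10: [81, 81, 81, 81]
t=11: [76, 76, 76, 76]
t=12: [81, 81, 81, 81]

Answer: u_2(12) = 81
Key observation: This trace re-runs the system from the modified initial state.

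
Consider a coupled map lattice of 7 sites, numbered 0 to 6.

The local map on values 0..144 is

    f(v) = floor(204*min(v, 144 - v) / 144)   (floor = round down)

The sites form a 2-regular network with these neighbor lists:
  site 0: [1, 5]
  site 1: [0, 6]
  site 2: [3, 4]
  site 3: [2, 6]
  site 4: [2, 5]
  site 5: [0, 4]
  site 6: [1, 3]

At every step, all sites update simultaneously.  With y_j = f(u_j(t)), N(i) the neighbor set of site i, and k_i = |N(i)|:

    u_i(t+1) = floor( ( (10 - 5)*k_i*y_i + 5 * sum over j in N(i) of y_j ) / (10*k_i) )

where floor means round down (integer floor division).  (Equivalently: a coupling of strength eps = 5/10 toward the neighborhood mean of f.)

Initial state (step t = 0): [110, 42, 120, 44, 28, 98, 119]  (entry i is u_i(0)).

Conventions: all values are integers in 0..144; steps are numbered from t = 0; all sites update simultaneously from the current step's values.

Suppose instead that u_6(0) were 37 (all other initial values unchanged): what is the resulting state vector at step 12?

Answer: [73, 73, 79, 79, 78, 75, 76]
Key observation: This trace re-runs the system from the modified initial state.

Derivation:
t=0: [110, 42, 120, 44, 28, 98, 37]
t=1: [55, 54, 42, 52, 44, 54, 56]
t=2: [76, 77, 63, 71, 64, 72, 76]
t=3: [97, 95, 92, 96, 92, 97, 96]
t=4: [66, 68, 71, 69, 71, 67, 68]
t=5: [94, 95, 99, 97, 98, 95, 96]
t=6: [69, 69, 64, 65, 65, 68, 67]
t=7: [96, 96, 91, 92, 92, 95, 94]
t=8: [68, 68, 74, 72, 72, 69, 70]
t=9: [96, 96, 100, 100, 100, 98, 99]
t=10: [67, 66, 62, 62, 62, 65, 64]
t=11: [93, 92, 87, 87, 88, 91, 90]
t=12: [73, 73, 79, 79, 78, 75, 76]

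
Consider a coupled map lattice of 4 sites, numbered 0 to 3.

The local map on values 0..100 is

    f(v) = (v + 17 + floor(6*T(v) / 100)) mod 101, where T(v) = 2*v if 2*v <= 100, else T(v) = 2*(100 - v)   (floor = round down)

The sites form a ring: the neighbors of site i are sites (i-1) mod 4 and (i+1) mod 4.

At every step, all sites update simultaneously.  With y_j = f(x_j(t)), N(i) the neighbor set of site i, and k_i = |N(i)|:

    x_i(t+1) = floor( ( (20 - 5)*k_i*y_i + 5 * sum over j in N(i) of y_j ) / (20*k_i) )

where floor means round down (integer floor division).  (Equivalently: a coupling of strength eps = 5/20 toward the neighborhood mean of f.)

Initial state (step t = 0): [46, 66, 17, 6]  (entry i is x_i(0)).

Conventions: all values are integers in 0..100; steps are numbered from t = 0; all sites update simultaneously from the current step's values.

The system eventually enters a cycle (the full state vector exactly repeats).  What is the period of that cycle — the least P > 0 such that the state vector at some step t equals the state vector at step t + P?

Answer: 21
Key observation: The state at step 20, [44, 44, 86, 86], reappears at step 41 — and no state repeats earlier — so the cycle the system enters has period 21.

Derivation:
t=0: [46, 66, 17, 6]
t=1: [64, 78, 40, 30]
t=2: [82, 91, 64, 55]
t=3: [10, 16, 74, 68]
t=4: [36, 40, 85, 81]
t=5: [62, 53, 21, 82]
t=6: [71, 71, 39, 15]
t=7: [83, 87, 60, 43]
t=8: [9, 13, 69, 59]
t=9: [34, 37, 80, 74]
t=10: [60, 62, 93, 89]
t=11: [71, 73, 17, 15]
t=12: [84, 85, 42, 40]
t=13: [8, 9, 55, 53]
t=14: [31, 33, 70, 69]
t=15: [56, 57, 85, 84]
t=16: [68, 69, 11, 10]
t=17: [80, 81, 36, 35]
t=18: [93, 94, 62, 61]
t=19: [18, 19, 73, 73]
t=20: [44, 44, 86, 86]
t=21: [58, 58, 10, 10]
t=22: [73, 73, 34, 34]
t=23: [88, 88, 59, 59]
t=24: [14, 14, 70, 70]
t=25: [39, 39, 82, 82]
t=26: [52, 52, 7, 7]
t=27: [67, 67, 30, 30]
t=28: [82, 82, 54, 54]
t=29: [9, 9, 66, 66]
t=30: [34, 34, 79, 79]
t=31: [60, 60, 92, 92]
t=32: [71, 71, 17, 17]
t=33: [84, 84, 42, 42]
t=34: [8, 8, 56, 56]
t=35: [31, 31, 71, 71]
t=36: [56, 56, 86, 86]
t=37: [68, 68, 12, 12]
t=38: [80, 80, 37, 37]
t=39: [93, 93, 63, 63]
t=40: [18, 18, 74, 74]
t=41: [44, 44, 86, 86]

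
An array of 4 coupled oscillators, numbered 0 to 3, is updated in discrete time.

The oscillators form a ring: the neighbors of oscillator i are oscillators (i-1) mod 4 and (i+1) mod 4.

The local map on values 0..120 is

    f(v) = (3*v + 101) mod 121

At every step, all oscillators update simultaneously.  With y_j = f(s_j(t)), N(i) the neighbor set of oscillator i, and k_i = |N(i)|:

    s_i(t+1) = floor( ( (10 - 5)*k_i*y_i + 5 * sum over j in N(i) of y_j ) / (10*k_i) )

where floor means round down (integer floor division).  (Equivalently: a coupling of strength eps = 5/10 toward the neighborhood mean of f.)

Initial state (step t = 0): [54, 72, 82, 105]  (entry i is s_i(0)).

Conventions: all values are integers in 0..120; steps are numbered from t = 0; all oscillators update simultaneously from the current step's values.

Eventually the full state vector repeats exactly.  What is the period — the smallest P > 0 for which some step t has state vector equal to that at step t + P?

Simulating step by step:
t=0: [54, 72, 82, 105]
t=1: [42, 69, 84, 58]
t=2: [77, 87, 80, 70]
t=3: [92, 107, 96, 81]
t=4: [47, 39, 53, 61]
t=5: [34, 53, 43, 25]
t=6: [59, 56, 72, 75]
t=7: [45, 41, 65, 69]
t=8: [99, 93, 69, 75]
t=9: [42, 33, 58, 67]
t=10: [87, 74, 51, 64]
t=11: [93, 73, 39, 58]
t=12: [36, 67, 76, 45]
t=13: [87, 73, 87, 101]
t=14: [89, 99, 89, 80]
t=15: [36, 20, 36, 52]
t=16: [57, 64, 57, 51]
t=17: [30, 40, 30, 21]
t=18: [70, 85, 70, 56]
t=19: [69, 91, 69, 48]
t=20: [36, 38, 36, 34]
t=21: [88, 91, 88, 85]
t=22: [32, 6, 32, 58]
t=23: [76, 97, 76, 54]
t=24: [56, 58, 56, 54]
t=25: [27, 30, 27, 24]
t=26: [61, 65, 61, 56]
t=27: [41, 48, 41, 34]
t=28: [72, 53, 72, 92]
t=29: [45, 46, 45, 44]
t=30: [115, 116, 115, 113]
t=31: [82, 84, 82, 80]
t=32: [105, 108, 105, 102]
t=33: [53, 57, 53, 48]
t=34: [17, 24, 17, 10]
t=35: [31, 41, 31, 20]
t=36: [72, 88, 72, 56]
t=37: [44, 38, 44, 51]
t=38: [82, 103, 82, 62]
t=39: [75, 76, 75, 75]
t=40: [84, 85, 84, 84]
t=41: [111, 112, 111, 111]
t=42: [71, 72, 71, 71]
t=43: [72, 73, 72, 72]
t=44: [75, 76, 75, 75]

Answer: 5
Key observation: The state at step 39, [75, 76, 75, 75], reappears at step 44 — and no state repeats earlier — so the cycle the system enters has period 5.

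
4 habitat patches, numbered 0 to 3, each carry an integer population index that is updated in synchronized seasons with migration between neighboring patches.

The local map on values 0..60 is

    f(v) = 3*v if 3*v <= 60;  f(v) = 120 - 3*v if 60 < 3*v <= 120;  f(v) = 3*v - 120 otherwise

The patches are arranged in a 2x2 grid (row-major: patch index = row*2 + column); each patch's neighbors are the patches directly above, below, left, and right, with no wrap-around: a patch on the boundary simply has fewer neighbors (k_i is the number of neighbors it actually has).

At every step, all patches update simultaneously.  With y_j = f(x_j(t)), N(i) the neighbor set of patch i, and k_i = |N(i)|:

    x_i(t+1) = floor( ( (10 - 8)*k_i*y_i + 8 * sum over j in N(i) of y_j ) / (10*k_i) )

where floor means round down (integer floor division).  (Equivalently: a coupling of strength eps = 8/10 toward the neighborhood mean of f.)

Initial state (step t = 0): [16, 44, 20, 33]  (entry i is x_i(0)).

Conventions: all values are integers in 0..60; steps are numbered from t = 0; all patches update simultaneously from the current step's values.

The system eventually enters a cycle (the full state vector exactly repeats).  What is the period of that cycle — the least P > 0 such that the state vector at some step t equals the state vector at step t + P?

Simulating step by step:
t=0: [16, 44, 20, 33]
t=1: [38, 30, 39, 33]
t=2: [14, 16, 11, 17]
t=3: [40, 46, 43, 42]
t=4: [10, 6, 4, 12]
t=5: [18, 30, 28, 19]
t=6: [37, 50, 51, 37]
t=7: [27, 13, 13, 27]
t=8: [39, 39, 39, 39]
t=9: [3, 3, 3, 3]
t=10: [9, 9, 9, 9]
t=11: [27, 27, 27, 27]
t=12: [39, 39, 39, 39]

Answer: 4
Key observation: The state at step 8, [39, 39, 39, 39], reappears at step 12 — and no state repeats earlier — so the cycle the system enters has period 4.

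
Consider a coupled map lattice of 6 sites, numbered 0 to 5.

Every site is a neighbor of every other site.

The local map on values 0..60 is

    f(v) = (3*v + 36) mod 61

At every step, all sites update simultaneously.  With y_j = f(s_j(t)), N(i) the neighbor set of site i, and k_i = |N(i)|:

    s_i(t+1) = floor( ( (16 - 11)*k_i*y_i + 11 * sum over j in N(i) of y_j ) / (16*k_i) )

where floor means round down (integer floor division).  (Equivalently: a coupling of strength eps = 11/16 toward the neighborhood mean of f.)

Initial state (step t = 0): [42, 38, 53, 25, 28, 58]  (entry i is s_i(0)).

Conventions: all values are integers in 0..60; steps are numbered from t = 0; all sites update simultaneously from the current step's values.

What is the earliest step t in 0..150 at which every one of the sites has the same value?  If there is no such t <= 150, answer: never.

Simulating step by step:
t=0: [42, 38, 53, 25, 28, 58]  (not all equal)
t=1: [36, 34, 31, 38, 40, 34]  (not all equal)
t=2: [20, 19, 18, 21, 22, 19]  (not all equal)
t=3: [34, 34, 33, 35, 35, 34]  (not all equal)
t=4: [16, 16, 15, 16, 16, 16]  (not all equal)
t=5: [22, 22, 22, 22, 22, 22]  (all equal)

Answer: 5
Key observation: Synchronization is absorbing here: once all sites are equal they stay equal, and step 5 is the first all-equal step.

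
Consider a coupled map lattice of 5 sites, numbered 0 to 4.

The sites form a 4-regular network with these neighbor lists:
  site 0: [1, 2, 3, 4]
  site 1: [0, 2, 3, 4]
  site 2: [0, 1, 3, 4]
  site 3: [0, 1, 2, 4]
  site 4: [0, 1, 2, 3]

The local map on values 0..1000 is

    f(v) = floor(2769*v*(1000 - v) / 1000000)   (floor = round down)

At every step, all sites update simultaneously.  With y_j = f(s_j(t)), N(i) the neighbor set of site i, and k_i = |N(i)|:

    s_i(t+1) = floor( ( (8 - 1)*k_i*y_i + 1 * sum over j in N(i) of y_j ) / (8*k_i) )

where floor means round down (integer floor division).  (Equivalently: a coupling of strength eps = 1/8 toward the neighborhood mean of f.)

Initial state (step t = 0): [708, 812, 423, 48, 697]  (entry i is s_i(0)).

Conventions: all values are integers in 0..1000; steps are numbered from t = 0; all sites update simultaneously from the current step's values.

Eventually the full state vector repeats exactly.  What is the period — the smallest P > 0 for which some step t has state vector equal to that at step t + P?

Simulating step by step:
t=0: [708, 812, 423, 48, 697]
t=1: [556, 430, 643, 180, 567]
t=2: [672, 668, 632, 440, 669]
t=3: [613, 616, 642, 674, 616]
t=4: [653, 652, 636, 613, 652]
t=5: [628, 629, 640, 652, 629]
t=6: [645, 645, 637, 629, 645]
t=7: [634, 634, 639, 644, 634]
t=8: [641, 641, 638, 634, 641]
t=9: [637, 637, 638, 641, 637]
t=10: [639, 639, 639, 637, 639]
t=11: [638, 638, 638, 639, 638]
t=12: [638, 638, 638, 638, 638]
t=13: [639, 639, 639, 639, 639]
t=14: [638, 638, 638, 638, 638]

Answer: 2
Key observation: The state at step 12, [638, 638, 638, 638, 638], reappears at step 14 — and no state repeats earlier — so the cycle the system enters has period 2.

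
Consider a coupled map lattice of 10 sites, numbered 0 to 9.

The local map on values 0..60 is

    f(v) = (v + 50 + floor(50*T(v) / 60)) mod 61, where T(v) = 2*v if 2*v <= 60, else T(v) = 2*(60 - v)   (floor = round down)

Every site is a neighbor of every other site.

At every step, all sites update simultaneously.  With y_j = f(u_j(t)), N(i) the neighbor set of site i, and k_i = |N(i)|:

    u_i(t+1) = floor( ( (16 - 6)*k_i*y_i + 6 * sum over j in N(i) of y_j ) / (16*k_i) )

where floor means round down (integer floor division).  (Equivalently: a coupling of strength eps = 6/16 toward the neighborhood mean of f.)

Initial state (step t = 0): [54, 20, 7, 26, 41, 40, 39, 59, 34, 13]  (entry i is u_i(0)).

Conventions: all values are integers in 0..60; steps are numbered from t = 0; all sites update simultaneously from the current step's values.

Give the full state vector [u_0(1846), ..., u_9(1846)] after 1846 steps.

Simulating step by step:
t=0: [54, 20, 7, 26, 41, 40, 39, 59, 34, 13]
t=1: [40, 34, 14, 43, 10, 10, 11, 38, 12, 23]
t=2: [9, 11, 24, 43, 17, 17, 19, 10, 21, 38]
t=3: [20, 23, 43, 48, 32, 32, 35, 21, 39, 14]
t=4: [36, 41, 47, 45, 15, 15, 14, 38, 13, 27]
t=5: [11, 9, 42, 43, 26, 26, 24, 10, 22, 9]
t=6: [24, 21, 13, 48, 47, 47, 44, 22, 41, 21]
t=7: [49, 44, 31, 51, 51, 51, 52, 45, 18, 44]
t=8: [53, 55, 24, 52, 52, 52, 52, 55, 42, 55]
t=9: [50, 50, 50, 51, 51, 51, 51, 50, 19, 50]
t=10: [54, 54, 54, 54, 54, 54, 54, 54, 45, 54]
t=11: [53, 53, 53, 53, 53, 53, 53, 53, 56, 53]
t=12: [52, 52, 52, 52, 52, 52, 52, 52, 51, 52]
t=13: [54, 54, 54, 54, 54, 54, 54, 54, 54, 54]
t=14: [53, 53, 53, 53, 53, 53, 53, 53, 53, 53]
t=15: [53, 53, 53, 53, 53, 53, 53, 53, 53, 53]

Answer: [53, 53, 53, 53, 53, 53, 53, 53, 53, 53]
Key observation: The state at step 14, [53, 53, 53, 53, 53, 53, 53, 53, 53, 53], reappears at step 15: the system is in a cycle of period 1 from step 14 on.  Therefore the state at step 1846 equals the state at step 14 + ((1846 - 14) mod 1) = 14, which is [53, 53, 53, 53, 53, 53, 53, 53, 53, 53].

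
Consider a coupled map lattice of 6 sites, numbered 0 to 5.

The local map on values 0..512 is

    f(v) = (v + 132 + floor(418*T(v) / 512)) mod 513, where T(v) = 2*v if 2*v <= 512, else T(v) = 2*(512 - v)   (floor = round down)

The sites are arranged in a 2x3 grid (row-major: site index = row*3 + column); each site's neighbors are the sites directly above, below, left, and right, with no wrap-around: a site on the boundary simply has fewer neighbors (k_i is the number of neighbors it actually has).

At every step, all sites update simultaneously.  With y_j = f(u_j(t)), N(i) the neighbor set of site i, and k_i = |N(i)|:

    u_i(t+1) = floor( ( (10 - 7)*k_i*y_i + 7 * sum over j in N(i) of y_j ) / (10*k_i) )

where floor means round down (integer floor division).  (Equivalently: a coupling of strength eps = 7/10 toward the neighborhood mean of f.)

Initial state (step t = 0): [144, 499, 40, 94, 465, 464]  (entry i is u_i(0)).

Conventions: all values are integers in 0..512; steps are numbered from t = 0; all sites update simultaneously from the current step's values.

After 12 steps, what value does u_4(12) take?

Simulating step by step:
t=0: [144, 499, 40, 94, 465, 464]
t=1: [334, 253, 176, 348, 206, 187]
t=2: [254, 198, 163, 211, 195, 118]
t=3: [196, 150, 218, 198, 216, 195]
t=4: [94, 123, 108, 154, 122, 172]
t=5: [281, 427, 308, 298, 264, 325]
t=6: [240, 247, 229, 277, 249, 266]
t=7: [266, 254, 260, 267, 276, 259]
t=8: [286, 285, 289, 283, 285, 286]
t=9: [274, 273, 273, 274, 274, 273]
t=10: [281, 281, 282, 281, 281, 281]
t=11: [277, 276, 276, 277, 277, 276]
t=12: [279, 279, 280, 279, 279, 279]

Answer: u_4(12) = 279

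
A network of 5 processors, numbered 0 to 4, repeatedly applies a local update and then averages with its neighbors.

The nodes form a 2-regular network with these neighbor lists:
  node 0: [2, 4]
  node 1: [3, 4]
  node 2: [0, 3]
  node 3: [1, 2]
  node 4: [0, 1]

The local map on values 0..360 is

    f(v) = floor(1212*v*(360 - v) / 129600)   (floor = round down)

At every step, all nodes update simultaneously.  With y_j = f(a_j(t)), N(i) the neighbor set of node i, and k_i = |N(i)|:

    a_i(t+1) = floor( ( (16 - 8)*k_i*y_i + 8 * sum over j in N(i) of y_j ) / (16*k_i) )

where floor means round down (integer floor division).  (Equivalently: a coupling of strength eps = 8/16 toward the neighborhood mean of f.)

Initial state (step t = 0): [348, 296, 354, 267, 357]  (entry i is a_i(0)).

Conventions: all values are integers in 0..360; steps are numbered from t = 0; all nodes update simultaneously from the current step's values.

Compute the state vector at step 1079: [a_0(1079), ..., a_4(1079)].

Simulating step by step:
t=0: [348, 296, 354, 267, 357]
t=1: [26, 149, 77, 165, 59]
t=2: [132, 263, 196, 274, 176]
t=3: [291, 249, 275, 244, 280]
t=4: [200, 247, 221, 251, 215]
t=5: [294, 267, 282, 264, 285]
t=6: [191, 225, 207, 227, 202]
t=7: [299, 287, 293, 286, 295]
t=8: [175, 191, 183, 193, 180]
t=9: [302, 301, 301, 301, 302]
t=10: [163, 165, 165, 166, 163]
t=11: [300, 300, 300, 300, 300]
t=12: [168, 168, 168, 168, 168]
t=13: [301, 301, 301, 301, 301]
t=14: [166, 166, 166, 166, 166]
t=15: [301, 301, 301, 301, 301]

Answer: [301, 301, 301, 301, 301]
Key observation: The state at step 13, [301, 301, 301, 301, 301], reappears at step 15: the system is in a cycle of period 2 from step 13 on.  Therefore the state at step 1079 equals the state at step 13 + ((1079 - 13) mod 2) = 13, which is [301, 301, 301, 301, 301].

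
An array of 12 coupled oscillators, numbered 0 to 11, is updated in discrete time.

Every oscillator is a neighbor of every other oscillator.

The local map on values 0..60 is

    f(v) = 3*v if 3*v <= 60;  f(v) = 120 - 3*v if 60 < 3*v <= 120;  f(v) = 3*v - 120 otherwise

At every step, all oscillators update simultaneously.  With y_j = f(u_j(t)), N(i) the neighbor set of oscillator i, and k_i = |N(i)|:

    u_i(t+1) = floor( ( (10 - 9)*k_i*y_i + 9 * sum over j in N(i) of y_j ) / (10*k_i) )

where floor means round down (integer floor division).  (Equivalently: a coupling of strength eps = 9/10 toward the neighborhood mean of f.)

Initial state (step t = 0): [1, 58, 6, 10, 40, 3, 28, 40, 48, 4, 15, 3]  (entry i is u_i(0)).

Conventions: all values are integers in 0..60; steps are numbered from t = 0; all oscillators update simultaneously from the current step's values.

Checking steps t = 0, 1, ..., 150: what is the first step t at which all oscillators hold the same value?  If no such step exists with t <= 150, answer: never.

Simulating step by step:
t=0: [1, 58, 6, 10, 40, 3, 28, 40, 48, 4, 15, 3]  (not all equal)
t=1: [19, 20, 19, 20, 19, 19, 20, 19, 20, 19, 20, 19]  (not all equal)
t=2: [58, 58, 58, 58, 58, 58, 58, 58, 58, 58, 58, 58]  (all equal)

Answer: 2
Key observation: Synchronization is absorbing here: once all oscillators are equal they stay equal, and step 2 is the first all-equal step.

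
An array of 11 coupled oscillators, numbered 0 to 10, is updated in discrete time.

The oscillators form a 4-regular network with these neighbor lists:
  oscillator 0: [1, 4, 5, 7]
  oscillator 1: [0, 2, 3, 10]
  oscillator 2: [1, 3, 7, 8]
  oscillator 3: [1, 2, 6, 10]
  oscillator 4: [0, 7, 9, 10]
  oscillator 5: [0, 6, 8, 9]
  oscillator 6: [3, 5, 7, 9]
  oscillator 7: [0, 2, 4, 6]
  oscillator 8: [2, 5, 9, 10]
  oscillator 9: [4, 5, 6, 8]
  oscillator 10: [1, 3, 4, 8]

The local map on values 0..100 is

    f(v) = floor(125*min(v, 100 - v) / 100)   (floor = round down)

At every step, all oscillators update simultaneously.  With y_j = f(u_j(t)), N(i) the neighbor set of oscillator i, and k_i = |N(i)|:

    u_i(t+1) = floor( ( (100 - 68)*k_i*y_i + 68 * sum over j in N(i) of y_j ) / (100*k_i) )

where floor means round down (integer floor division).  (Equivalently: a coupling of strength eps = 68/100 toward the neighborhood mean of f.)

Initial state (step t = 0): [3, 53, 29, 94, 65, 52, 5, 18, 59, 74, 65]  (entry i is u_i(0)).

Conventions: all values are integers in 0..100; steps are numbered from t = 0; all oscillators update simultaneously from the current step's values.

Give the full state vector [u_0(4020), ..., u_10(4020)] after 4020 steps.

Answer: [58, 58, 58, 58, 58, 58, 58, 58, 58, 58, 58]
Key observation: The state at step 8, [60, 60, 60, 60, 60, 60, 60, 60, 60, 60, 60], reappears at step 14: the system is in a cycle of period 6 from step 8 on.  Therefore the state at step 4020 equals the state at step 8 + ((4020 - 8) mod 6) = 12, which is [58, 58, 58, 58, 58, 58, 58, 58, 58, 58, 58].

Derivation:
t=0: [3, 53, 29, 94, 65, 52, 5, 18, 59, 74, 65]
t=1: [32, 33, 34, 26, 30, 34, 22, 22, 45, 37, 40]
t=2: [37, 41, 39, 37, 39, 42, 33, 33, 48, 42, 44]
t=3: [47, 49, 49, 47, 48, 50, 45, 44, 54, 50, 52]
t=4: [59, 59, 58, 59, 59, 59, 58, 57, 59, 59, 59]
t=5: [51, 51, 51, 51, 51, 51, 51, 51, 51, 51, 51]
t=6: [61, 61, 61, 61, 61, 61, 61, 61, 61, 61, 61]
t=7: [48, 48, 48, 48, 48, 48, 48, 48, 48, 48, 48]
t=8: [60, 60, 60, 60, 60, 60, 60, 60, 60, 60, 60]
t=9: [50, 50, 50, 50, 50, 50, 50, 50, 50, 50, 50]
t=10: [62, 62, 62, 62, 62, 62, 62, 62, 62, 62, 62]
t=11: [47, 47, 47, 47, 47, 47, 47, 47, 47, 47, 47]
t=12: [58, 58, 58, 58, 58, 58, 58, 58, 58, 58, 58]
t=13: [52, 52, 52, 52, 52, 52, 52, 52, 52, 52, 52]
t=14: [60, 60, 60, 60, 60, 60, 60, 60, 60, 60, 60]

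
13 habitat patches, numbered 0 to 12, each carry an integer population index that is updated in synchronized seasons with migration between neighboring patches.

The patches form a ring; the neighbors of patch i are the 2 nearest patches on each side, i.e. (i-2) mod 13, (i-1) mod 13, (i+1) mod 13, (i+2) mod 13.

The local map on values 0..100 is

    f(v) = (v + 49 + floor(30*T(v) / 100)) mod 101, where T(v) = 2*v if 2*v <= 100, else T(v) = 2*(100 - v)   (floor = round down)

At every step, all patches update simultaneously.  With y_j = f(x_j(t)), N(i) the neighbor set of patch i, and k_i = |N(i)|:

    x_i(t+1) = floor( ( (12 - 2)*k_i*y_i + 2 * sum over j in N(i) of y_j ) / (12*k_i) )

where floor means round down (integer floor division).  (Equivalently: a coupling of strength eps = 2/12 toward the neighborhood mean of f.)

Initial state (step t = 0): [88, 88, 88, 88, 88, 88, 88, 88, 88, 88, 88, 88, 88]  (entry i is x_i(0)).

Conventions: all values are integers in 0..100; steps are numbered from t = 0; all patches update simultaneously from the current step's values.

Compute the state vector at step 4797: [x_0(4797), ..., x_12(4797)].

Answer: [42, 42, 42, 42, 42, 42, 42, 42, 42, 42, 42, 42, 42]
Key observation: The state at step 4, [37, 37, 37, 37, 37, 37, 37, 37, 37, 37, 37, 37, 37], reappears at step 15: the system is in a cycle of period 11 from step 4 on.  Therefore the state at step 4797 equals the state at step 4 + ((4797 - 4) mod 11) = 12, which is [42, 42, 42, 42, 42, 42, 42, 42, 42, 42, 42, 42, 42].

Derivation:
t=0: [88, 88, 88, 88, 88, 88, 88, 88, 88, 88, 88, 88, 88]
t=1: [43, 43, 43, 43, 43, 43, 43, 43, 43, 43, 43, 43, 43]
t=2: [16, 16, 16, 16, 16, 16, 16, 16, 16, 16, 16, 16, 16]
t=3: [74, 74, 74, 74, 74, 74, 74, 74, 74, 74, 74, 74, 74]
t=4: [37, 37, 37, 37, 37, 37, 37, 37, 37, 37, 37, 37, 37]
t=5: [7, 7, 7, 7, 7, 7, 7, 7, 7, 7, 7, 7, 7]
t=6: [60, 60, 60, 60, 60, 60, 60, 60, 60, 60, 60, 60, 60]
t=7: [32, 32, 32, 32, 32, 32, 32, 32, 32, 32, 32, 32, 32]
t=8: [100, 100, 100, 100, 100, 100, 100, 100, 100, 100, 100, 100, 100]
t=9: [48, 48, 48, 48, 48, 48, 48, 48, 48, 48, 48, 48, 48]
t=10: [24, 24, 24, 24, 24, 24, 24, 24, 24, 24, 24, 24, 24]
t=11: [87, 87, 87, 87, 87, 87, 87, 87, 87, 87, 87, 87, 87]
t=12: [42, 42, 42, 42, 42, 42, 42, 42, 42, 42, 42, 42, 42]
t=13: [15, 15, 15, 15, 15, 15, 15, 15, 15, 15, 15, 15, 15]
t=14: [73, 73, 73, 73, 73, 73, 73, 73, 73, 73, 73, 73, 73]
t=15: [37, 37, 37, 37, 37, 37, 37, 37, 37, 37, 37, 37, 37]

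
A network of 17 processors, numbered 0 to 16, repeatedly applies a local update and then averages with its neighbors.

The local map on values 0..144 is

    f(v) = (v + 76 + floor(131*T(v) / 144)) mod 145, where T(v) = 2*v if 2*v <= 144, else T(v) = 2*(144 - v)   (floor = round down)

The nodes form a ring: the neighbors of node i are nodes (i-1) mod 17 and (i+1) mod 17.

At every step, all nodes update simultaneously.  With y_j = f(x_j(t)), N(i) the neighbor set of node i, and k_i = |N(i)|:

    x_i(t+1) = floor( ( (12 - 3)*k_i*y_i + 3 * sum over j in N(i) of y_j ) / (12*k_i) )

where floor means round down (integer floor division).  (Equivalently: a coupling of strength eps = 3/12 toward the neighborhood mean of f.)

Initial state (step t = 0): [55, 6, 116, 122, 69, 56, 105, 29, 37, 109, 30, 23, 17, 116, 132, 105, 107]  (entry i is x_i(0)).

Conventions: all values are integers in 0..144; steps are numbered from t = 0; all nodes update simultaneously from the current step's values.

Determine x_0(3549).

Answer: x_0(3549) = 106
Key observation: The state at step 14, [106, 106, 106, 106, 106, 106, 106, 106, 106, 106, 106, 106, 106, 106, 106, 106, 106], reappears at step 15: the system is in a cycle of period 1 from step 14 on.  Therefore the state at step 3549 equals the state at step 14 + ((3549 - 14) mod 1) = 14, which is [106, 106, 106, 106, 106, 106, 106, 106, 106, 106, 106, 106, 106, 106, 106, 106, 106].

Derivation:
t=0: [55, 6, 116, 122, 69, 56, 105, 29, 37, 109, 30, 23, 17, 116, 132, 105, 107]
t=1: [89, 91, 95, 97, 116, 94, 92, 26, 40, 83, 41, 122, 121, 98, 88, 103, 102]
t=2: [118, 117, 115, 111, 101, 113, 102, 23, 48, 104, 61, 87, 95, 110, 117, 109, 110]
t=3: [96, 97, 98, 102, 107, 102, 111, 126, 80, 101, 105, 117, 114, 103, 98, 102, 101]
t=4: [113, 113, 111, 108, 106, 107, 101, 95, 120, 111, 105, 98, 99, 107, 111, 109, 110]
t=5: [100, 100, 102, 104, 105, 105, 110, 111, 97, 101, 106, 111, 110, 105, 102, 102, 101]
t=6: [110, 110, 109, 107, 106, 105, 102, 103, 111, 109, 106, 102, 102, 105, 108, 109, 110]
t=7: [102, 102, 103, 104, 105, 106, 108, 107, 102, 103, 106, 108, 108, 106, 104, 103, 102]
t=8: [109, 108, 108, 107, 106, 105, 104, 105, 108, 107, 106, 104, 104, 105, 107, 108, 108]
t=9: [103, 103, 104, 105, 105, 106, 106, 105, 104, 105, 106, 106, 106, 106, 105, 104, 103]
t=10: [108, 107, 107, 106, 106, 106, 106, 106, 106, 106, 106, 106, 106, 106, 106, 107, 107]
t=11: [104, 104, 105, 105, 106, 106, 106, 106, 106, 106, 106, 106, 106, 106, 105, 105, 104]
t=12: [107, 106, 106, 106, 106, 106, 106, 106, 106, 106, 106, 106, 106, 106, 106, 106, 106]
t=13: [105, 105, 106, 106, 106, 106, 106, 106, 106, 106, 106, 106, 106, 106, 106, 106, 105]
t=14: [106, 106, 106, 106, 106, 106, 106, 106, 106, 106, 106, 106, 106, 106, 106, 106, 106]
t=15: [106, 106, 106, 106, 106, 106, 106, 106, 106, 106, 106, 106, 106, 106, 106, 106, 106]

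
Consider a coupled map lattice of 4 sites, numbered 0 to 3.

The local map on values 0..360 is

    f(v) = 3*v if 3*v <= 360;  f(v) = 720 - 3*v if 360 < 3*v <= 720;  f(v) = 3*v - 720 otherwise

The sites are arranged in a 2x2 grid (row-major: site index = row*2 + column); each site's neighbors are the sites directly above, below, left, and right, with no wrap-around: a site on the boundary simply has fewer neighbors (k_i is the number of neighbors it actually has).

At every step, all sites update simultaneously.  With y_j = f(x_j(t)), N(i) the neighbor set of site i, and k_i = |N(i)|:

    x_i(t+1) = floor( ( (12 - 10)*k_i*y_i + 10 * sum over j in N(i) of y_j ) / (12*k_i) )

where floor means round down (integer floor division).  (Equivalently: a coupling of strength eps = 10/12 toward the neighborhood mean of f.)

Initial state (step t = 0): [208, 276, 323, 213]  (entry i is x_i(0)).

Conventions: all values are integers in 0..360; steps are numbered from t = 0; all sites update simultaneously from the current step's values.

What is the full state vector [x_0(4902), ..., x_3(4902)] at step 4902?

Answer: [180, 180, 180, 180]
Key observation: The state at step 9, [180, 180, 180, 180], reappears at step 10: the system is in a cycle of period 1 from step 9 on.  Therefore the state at step 4902 equals the state at step 9 + ((4902 - 9) mod 1) = 9, which is [180, 180, 180, 180].

Derivation:
t=0: [208, 276, 323, 213]
t=1: [164, 91, 115, 162]
t=2: [295, 238, 250, 296]
t=3: [42, 139, 143, 43]
t=4: [268, 156, 154, 269]
t=5: [226, 113, 114, 227]
t=6: [290, 90, 90, 290]
t=7: [250, 170, 170, 250]
t=8: [180, 60, 60, 180]
t=9: [180, 180, 180, 180]
t=10: [180, 180, 180, 180]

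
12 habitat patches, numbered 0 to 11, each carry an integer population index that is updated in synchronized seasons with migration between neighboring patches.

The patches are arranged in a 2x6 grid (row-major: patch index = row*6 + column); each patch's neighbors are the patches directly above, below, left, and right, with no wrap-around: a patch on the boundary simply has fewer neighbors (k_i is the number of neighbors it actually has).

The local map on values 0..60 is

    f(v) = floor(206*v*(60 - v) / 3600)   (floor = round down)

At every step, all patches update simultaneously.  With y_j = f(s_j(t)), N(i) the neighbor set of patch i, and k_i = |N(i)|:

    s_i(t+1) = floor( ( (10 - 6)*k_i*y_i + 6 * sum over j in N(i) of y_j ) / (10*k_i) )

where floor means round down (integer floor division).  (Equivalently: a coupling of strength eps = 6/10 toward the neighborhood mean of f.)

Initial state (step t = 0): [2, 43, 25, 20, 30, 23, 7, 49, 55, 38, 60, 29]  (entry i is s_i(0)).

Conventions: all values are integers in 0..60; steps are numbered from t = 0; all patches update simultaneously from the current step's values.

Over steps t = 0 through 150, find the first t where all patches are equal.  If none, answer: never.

Answer: never
Key observation: The state at step 8 reappears at step 12 — the system is in a cycle of period 4 from step 8 on.  No step 0..12 is synchronized, and the cycle repeats forever, so no step up to 150 (or ever) has all patches equal.

Derivation:
t=0: [2, 43, 25, 20, 30, 23, 7, 49, 55, 38, 60, 29]  (not all equal)
t=1: [21, 33, 40, 47, 39, 49, 19, 27, 31, 30, 29, 34]  (not all equal)
t=2: [46, 48, 45, 42, 41, 40, 46, 49, 49, 47, 49, 44]  (not all equal)
t=3: [34, 33, 36, 40, 41, 43, 34, 31, 32, 34, 35, 38]  (not all equal)
t=4: [50, 50, 48, 46, 44, 43, 50, 50, 50, 49, 48, 46]  (not all equal)
t=5: [28, 28, 31, 34, 37, 39, 28, 28, 29, 31, 34, 36]  (not all equal)
t=6: [51, 51, 50, 50, 48, 47, 51, 51, 51, 50, 49, 48]  (not all equal)
t=7: [26, 26, 27, 28, 31, 32, 26, 26, 26, 28, 30, 32]  (not all equal)
t=8: [50, 50, 50, 50, 51, 51, 50, 50, 50, 50, 51, 51]  (not all equal)
t=9: [28, 28, 28, 27, 26, 26, 28, 28, 28, 27, 26, 26]  (not all equal)
t=10: [51, 51, 50, 50, 50, 50, 51, 51, 50, 50, 50, 50]  (not all equal)
t=11: [26, 26, 27, 28, 28, 28, 26, 26, 27, 28, 28, 28]  (not all equal)
t=12: [50, 50, 50, 50, 51, 51, 50, 50, 50, 50, 51, 51]  (not all equal)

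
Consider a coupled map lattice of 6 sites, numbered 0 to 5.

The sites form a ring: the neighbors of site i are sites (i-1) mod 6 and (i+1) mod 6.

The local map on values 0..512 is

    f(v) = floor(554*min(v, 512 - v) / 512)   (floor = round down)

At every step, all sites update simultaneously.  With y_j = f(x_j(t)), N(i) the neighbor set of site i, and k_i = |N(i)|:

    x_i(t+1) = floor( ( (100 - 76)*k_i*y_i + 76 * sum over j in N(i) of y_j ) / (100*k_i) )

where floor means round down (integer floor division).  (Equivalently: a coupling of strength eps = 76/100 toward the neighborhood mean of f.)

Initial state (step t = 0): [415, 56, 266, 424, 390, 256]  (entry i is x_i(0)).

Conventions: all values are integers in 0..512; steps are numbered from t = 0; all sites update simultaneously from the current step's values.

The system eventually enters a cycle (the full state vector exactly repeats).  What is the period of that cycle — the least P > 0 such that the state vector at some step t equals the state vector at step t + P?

Answer: 6
Key observation: The state at step 25, [274, 274, 274, 274, 274, 274], reappears at step 31 — and no state repeats earlier — so the cycle the system enters has period 6.

Derivation:
t=0: [415, 56, 266, 424, 390, 256]
t=1: [153, 155, 122, 174, 173, 156]
t=2: [166, 152, 166, 166, 180, 174]
t=3: [176, 175, 173, 184, 186, 186]
t=4: [193, 188, 192, 195, 200, 196]
t=5: [207, 206, 206, 211, 212, 212]
t=6: [224, 222, 224, 226, 228, 226]
t=7: [242, 241, 242, 244, 244, 244]
t=8: [261, 260, 261, 262, 264, 262]
t=9: [271, 271, 271, 269, 269, 269]
t=10: [260, 260, 260, 261, 262, 261]
t=11: [271, 272, 271, 271, 270, 271]
t=12: [259, 259, 259, 260, 260, 260]
t=13: [272, 273, 272, 272, 272, 272]
t=14: [258, 258, 258, 259, 259, 259]
t=15: [273, 274, 273, 273, 273, 273]
t=16: [257, 257, 257, 258, 258, 258]
t=17: [274, 275, 274, 274, 274, 274]
t=18: [256, 256, 256, 257, 257, 257]
t=19: [276, 277, 276, 275, 275, 275]
t=20: [255, 254, 255, 255, 256, 255]
t=21: [274, 274, 274, 275, 275, 275]
t=22: [256, 257, 256, 256, 256, 256]
t=23: [276, 276, 276, 277, 277, 277]
t=24: [254, 255, 254, 254, 254, 254]
t=25: [274, 274, 274, 274, 274, 274]
t=26: [257, 257, 257, 257, 257, 257]
t=27: [275, 275, 275, 275, 275, 275]
t=28: [256, 256, 256, 256, 256, 256]
t=29: [277, 277, 277, 277, 277, 277]
t=30: [254, 254, 254, 254, 254, 254]
t=31: [274, 274, 274, 274, 274, 274]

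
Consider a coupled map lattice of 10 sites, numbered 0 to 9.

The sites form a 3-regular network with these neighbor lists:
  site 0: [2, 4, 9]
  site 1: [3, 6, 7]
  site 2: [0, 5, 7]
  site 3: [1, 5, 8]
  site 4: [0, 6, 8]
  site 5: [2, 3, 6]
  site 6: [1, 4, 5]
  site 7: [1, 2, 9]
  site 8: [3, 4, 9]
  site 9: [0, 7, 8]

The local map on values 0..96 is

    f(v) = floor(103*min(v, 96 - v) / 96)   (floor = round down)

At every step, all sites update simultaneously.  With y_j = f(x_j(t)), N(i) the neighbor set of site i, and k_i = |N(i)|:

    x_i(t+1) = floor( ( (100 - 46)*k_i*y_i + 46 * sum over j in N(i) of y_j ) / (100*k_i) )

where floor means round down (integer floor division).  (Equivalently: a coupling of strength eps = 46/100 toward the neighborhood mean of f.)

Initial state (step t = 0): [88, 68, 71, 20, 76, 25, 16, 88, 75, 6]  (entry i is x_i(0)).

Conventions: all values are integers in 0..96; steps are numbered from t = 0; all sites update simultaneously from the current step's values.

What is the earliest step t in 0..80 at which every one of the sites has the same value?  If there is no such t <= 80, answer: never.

Answer: 12
Key observation: Synchronization is absorbing here: once all sites are equal they stay equal, and step 12 is the first all-equal step.

Derivation:
t=0: [88, 68, 71, 20, 76, 25, 16, 88, 75, 6]  (not all equal)
t=1: [12, 23, 20, 23, 18, 23, 20, 13, 19, 9]  (not all equal)
t=2: [13, 21, 18, 23, 18, 23, 21, 15, 18, 11]  (not all equal)
t=3: [14, 21, 18, 22, 18, 22, 21, 16, 18, 13]  (not all equal)
t=4: [15, 21, 18, 22, 18, 22, 21, 17, 18, 14]  (not all equal)
t=5: [16, 21, 19, 22, 19, 22, 21, 18, 19, 16]  (not all equal)
t=6: [17, 21, 19, 22, 19, 22, 21, 19, 20, 17]  (not all equal)
t=7: [18, 21, 20, 22, 20, 22, 21, 20, 20, 18]  (not all equal)
t=8: [19, 22, 21, 22, 20, 22, 22, 20, 21, 19]  (not all equal)
t=9: [20, 22, 21, 22, 21, 22, 22, 21, 21, 20]  (not all equal)
t=10: [21, 22, 22, 22, 22, 22, 22, 22, 22, 21]  (not all equal)
t=11: [22, 23, 22, 23, 22, 23, 23, 22, 22, 22]  (not all equal)
t=12: [23, 23, 23, 23, 23, 23, 23, 23, 23, 23]  (all equal)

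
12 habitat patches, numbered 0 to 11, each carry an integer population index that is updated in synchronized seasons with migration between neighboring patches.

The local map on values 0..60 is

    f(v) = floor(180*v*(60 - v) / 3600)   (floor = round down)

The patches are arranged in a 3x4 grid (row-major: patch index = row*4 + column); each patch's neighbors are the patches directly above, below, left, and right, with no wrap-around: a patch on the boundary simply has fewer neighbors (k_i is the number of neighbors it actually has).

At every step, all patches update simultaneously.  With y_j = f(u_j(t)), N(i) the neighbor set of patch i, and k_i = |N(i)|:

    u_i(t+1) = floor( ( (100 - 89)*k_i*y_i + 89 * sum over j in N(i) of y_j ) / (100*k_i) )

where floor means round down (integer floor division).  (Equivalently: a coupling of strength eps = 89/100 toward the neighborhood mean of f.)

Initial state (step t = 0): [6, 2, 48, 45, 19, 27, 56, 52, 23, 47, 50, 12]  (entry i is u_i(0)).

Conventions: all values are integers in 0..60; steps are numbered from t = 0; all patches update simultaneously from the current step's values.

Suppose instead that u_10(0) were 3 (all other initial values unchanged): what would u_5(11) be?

Simulating step by step:
t=0: [6, 2, 48, 45, 19, 27, 56, 52, 23, 47, 3, 12]
t=1: [20, 26, 17, 24, 34, 23, 23, 23, 34, 31, 21, 15]
t=2: [43, 39, 42, 39, 42, 43, 40, 39, 44, 42, 39, 40]
t=3: [38, 36, 39, 38, 35, 38, 38, 40, 36, 37, 39, 40]
t=4: [42, 40, 41, 40, 41, 42, 40, 40, 42, 41, 40, 40]
t=5: [38, 37, 39, 39, 37, 38, 38, 40, 37, 38, 39, 40]
t=6: [41, 40, 40, 40, 41, 41, 40, 40, 41, 41, 40, 40]
t=7: [38, 38, 40, 40, 38, 38, 39, 40, 38, 38, 39, 40]
t=8: [41, 40, 40, 40, 41, 40, 40, 40, 41, 40, 40, 40]
t=9: [38, 39, 40, 40, 38, 39, 40, 40, 38, 39, 40, 40]
t=10: [40, 40, 40, 40, 40, 40, 40, 40, 40, 40, 40, 40]
t=11: [40, 40, 40, 40, 40, 40, 40, 40, 40, 40, 40, 40]

Answer: u_5(11) = 40
Key observation: This trace re-runs the system from the modified initial state.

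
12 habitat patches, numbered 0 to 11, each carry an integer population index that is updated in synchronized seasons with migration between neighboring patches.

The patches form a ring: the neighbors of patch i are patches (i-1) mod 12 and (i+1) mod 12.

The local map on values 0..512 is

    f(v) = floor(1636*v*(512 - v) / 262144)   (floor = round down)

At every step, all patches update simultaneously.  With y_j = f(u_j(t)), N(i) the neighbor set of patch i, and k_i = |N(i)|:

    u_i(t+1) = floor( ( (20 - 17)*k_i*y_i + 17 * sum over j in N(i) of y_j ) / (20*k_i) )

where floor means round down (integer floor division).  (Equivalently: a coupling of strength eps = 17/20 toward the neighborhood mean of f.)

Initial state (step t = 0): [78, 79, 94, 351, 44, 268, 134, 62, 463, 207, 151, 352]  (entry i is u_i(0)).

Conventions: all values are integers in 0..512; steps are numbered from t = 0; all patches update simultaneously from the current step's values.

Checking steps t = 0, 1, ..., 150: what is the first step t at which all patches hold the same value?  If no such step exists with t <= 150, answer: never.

Simulating step by step:
t=0: [78, 79, 94, 351, 44, 268, 134, 62, 463, 207, 151, 352]  (not all equal)
t=1: [271, 225, 276, 211, 342, 249, 294, 220, 262, 263, 367, 286]  (not all equal)
t=2: [403, 405, 400, 385, 396, 384, 403, 402, 404, 375, 394, 374]  (not all equal)
t=3: [292, 275, 286, 285, 302, 283, 288, 273, 293, 286, 316, 288]  (not all equal)
t=4: [403, 402, 404, 399, 402, 399, 404, 401, 404, 394, 400, 394]  (not all equal)
t=5: [281, 273, 277, 274, 280, 274, 277, 272, 281, 277, 288, 278]  (not all equal)
t=6: [405, 405, 406, 405, 405, 405, 406, 405, 406, 403, 404, 403]  (not all equal)
t=7: [271, 269, 269, 269, 270, 269, 269, 268, 271, 270, 273, 271]  (not all equal)
t=8: [407, 407, 407, 407, 407, 407, 407, 407, 407, 407, 407, 407]  (all equal)

Answer: 8
Key observation: Synchronization is absorbing here: once all patches are equal they stay equal, and step 8 is the first all-equal step.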